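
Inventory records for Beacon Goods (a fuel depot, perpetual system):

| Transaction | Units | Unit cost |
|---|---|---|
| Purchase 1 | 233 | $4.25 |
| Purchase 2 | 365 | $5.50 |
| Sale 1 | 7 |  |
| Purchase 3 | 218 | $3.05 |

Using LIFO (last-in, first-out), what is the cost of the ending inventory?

Sale 1 (7) [LIFO — newest first]: 7 @ $5.50 = $38.50
Ending inventory: 233 @ $4.25 + 358 @ $5.50 + 218 @ $3.05 = $3,624.15

Ending inventory = $3,624.15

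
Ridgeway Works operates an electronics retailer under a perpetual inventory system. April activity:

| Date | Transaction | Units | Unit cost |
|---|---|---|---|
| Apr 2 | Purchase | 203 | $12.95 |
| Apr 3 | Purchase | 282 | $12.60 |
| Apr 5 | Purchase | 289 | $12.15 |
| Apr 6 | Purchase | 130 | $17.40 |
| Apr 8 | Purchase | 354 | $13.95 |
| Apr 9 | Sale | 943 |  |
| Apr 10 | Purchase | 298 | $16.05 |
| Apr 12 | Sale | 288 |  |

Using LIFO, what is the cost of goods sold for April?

Apr 9, 943 sold [LIFO — newest first]: 354 @ $13.95 + 130 @ $17.40 + 289 @ $12.15 + 170 @ $12.60 = $12,853.65
Apr 12, 288 sold [LIFO — newest first]: 288 @ $16.05 = $4,622.40
Total COGS = $12,853.65 + $4,622.40 = $17,476.05
Ending inventory: 203 @ $12.95 + 112 @ $12.60 + 10 @ $16.05 = $4,200.55
Check: goods available $21,676.60 = COGS $17,476.05 + ending $4,200.55

COGS = $17,476.05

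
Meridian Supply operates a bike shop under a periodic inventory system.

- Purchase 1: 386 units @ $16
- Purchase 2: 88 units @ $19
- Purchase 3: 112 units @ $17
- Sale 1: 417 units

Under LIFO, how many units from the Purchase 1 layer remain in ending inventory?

169

Sale 1 (417) [LIFO — newest first]: 112 @ $17 + 88 @ $19 + 217 @ $16 = $7,048
Ending inventory: 169 @ $16 = $2,704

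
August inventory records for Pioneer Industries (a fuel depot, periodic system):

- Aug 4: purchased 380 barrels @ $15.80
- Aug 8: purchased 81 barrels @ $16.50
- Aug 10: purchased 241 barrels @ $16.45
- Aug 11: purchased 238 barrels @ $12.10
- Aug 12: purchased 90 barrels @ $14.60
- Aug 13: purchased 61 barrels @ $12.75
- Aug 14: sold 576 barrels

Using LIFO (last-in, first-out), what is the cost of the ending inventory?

Ending inventory = $8,228.80

Aug 14, 576 sold [LIFO — newest first]: 61 @ $12.75 + 90 @ $14.60 + 238 @ $12.10 + 187 @ $16.45 = $8,047.70
Ending inventory: 380 @ $15.80 + 81 @ $16.50 + 54 @ $16.45 = $8,228.80
Check: goods available $16,276.50 = COGS $8,047.70 + ending $8,228.80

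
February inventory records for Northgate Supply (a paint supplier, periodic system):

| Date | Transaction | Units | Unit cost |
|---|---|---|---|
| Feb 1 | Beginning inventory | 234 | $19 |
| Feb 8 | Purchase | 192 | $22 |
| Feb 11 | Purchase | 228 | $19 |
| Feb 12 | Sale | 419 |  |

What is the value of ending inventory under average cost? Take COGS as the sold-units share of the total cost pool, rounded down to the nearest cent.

Ending inventory = $4,671.98

Feb 12, sell 419: 419/654 × $13,002.00 → $8,330.02
Ending inventory (cost pool remaining) = $4,671.98
Check: goods available $13,002.00 = COGS $8,330.02 + ending $4,671.98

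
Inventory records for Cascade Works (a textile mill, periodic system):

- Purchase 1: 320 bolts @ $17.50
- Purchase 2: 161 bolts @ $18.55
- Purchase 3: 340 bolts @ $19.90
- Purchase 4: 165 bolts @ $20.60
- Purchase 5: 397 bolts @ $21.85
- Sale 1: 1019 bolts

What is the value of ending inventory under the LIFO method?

Sale 1 (1019) [LIFO — newest first]: 397 @ $21.85 + 165 @ $20.60 + 340 @ $19.90 + 117 @ $18.55 = $21,009.80
Ending inventory: 320 @ $17.50 + 44 @ $18.55 = $6,416.20
Check: goods available $27,426.00 = COGS $21,009.80 + ending $6,416.20

Ending inventory = $6,416.20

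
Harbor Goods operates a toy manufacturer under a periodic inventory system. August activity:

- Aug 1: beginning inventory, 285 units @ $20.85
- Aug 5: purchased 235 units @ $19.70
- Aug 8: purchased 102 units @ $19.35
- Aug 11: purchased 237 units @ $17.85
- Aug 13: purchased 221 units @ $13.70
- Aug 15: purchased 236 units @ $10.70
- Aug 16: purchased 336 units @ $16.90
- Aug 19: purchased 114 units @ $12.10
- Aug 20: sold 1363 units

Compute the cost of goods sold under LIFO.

COGS = $21,119.75

Aug 20, 1363 sold [LIFO — newest first]: 114 @ $12.10 + 336 @ $16.90 + 236 @ $10.70 + 221 @ $13.70 + 237 @ $17.85 + 102 @ $19.35 + 117 @ $19.70 = $21,119.75
Ending inventory: 285 @ $20.85 + 118 @ $19.70 = $8,266.85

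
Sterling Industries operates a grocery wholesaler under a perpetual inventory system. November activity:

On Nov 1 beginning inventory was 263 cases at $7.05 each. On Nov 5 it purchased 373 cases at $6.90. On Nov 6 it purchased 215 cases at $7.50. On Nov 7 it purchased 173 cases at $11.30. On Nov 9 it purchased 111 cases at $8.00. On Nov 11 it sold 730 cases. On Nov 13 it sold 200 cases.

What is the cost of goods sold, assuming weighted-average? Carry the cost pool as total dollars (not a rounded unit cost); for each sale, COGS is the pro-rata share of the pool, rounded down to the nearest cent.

COGS = $7,278.78

After Nov 1: 263 on hand, pool $1,854.15 (≈ $7.0500 each)
After Nov 5: 636 on hand, pool $4,427.85 (≈ $6.9620 each)
After Nov 6: 851 on hand, pool $6,040.35 (≈ $7.0979 each)
After Nov 7: 1024 on hand, pool $7,995.25 (≈ $7.8079 each)
After Nov 9: 1135 on hand, pool $8,883.25 (≈ $7.8267 each)
Nov 11, sell 730: 730/1135 × $8,883.25 → $5,713.45
Nov 13, sell 200: 200/405 × $3,169.80 → $1,565.33
Total COGS = $5,713.45 + $1,565.33 = $7,278.78
Ending inventory (cost pool remaining) = $1,604.47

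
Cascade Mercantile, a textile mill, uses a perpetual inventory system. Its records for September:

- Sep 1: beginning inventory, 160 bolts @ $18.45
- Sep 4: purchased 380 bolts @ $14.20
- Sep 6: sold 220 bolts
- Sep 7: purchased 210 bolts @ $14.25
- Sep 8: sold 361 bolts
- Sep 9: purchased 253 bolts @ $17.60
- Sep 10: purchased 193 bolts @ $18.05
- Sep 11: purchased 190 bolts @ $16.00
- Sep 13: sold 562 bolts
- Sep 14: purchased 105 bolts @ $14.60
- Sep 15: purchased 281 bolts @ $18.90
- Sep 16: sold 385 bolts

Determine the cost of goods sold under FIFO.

COGS = $24,549.25

Sep 6, 220 sold [FIFO — oldest first]: 160 @ $18.45 + 60 @ $14.20 = $3,804.00
Sep 8, 361 sold [FIFO — oldest first]: 320 @ $14.20 + 41 @ $14.25 = $5,128.25
Sep 13, 562 sold [FIFO — oldest first]: 169 @ $14.25 + 253 @ $17.60 + 140 @ $18.05 = $9,388.05
Sep 16, 385 sold [FIFO — oldest first]: 53 @ $18.05 + 190 @ $16.00 + 105 @ $14.60 + 37 @ $18.90 = $6,228.95
Total COGS = $3,804.00 + $5,128.25 + $9,388.05 + $6,228.95 = $24,549.25
Ending inventory: 244 @ $18.90 = $4,611.60
Check: goods available $29,160.85 = COGS $24,549.25 + ending $4,611.60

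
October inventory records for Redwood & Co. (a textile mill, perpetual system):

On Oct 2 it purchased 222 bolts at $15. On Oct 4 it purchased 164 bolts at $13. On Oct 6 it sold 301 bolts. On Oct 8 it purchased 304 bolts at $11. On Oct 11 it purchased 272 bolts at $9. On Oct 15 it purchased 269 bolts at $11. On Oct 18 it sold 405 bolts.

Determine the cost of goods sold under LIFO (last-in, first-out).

Oct 6, 301 sold [LIFO — newest first]: 164 @ $13 + 137 @ $15 = $4,187
Oct 18, 405 sold [LIFO — newest first]: 269 @ $11 + 136 @ $9 = $4,183
Total COGS = $4,187 + $4,183 = $8,370
Ending inventory: 85 @ $15 + 304 @ $11 + 136 @ $9 = $5,843
Check: goods available $14,213 = COGS $8,370 + ending $5,843

COGS = $8,370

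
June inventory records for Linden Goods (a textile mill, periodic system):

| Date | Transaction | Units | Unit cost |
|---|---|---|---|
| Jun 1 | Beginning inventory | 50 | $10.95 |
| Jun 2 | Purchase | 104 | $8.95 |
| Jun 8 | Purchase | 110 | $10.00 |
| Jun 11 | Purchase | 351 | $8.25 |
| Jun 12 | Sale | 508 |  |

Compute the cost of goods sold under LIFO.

COGS = $4,416.40

Jun 12, 508 sold [LIFO — newest first]: 351 @ $8.25 + 110 @ $10.00 + 47 @ $8.95 = $4,416.40
Ending inventory: 50 @ $10.95 + 57 @ $8.95 = $1,057.65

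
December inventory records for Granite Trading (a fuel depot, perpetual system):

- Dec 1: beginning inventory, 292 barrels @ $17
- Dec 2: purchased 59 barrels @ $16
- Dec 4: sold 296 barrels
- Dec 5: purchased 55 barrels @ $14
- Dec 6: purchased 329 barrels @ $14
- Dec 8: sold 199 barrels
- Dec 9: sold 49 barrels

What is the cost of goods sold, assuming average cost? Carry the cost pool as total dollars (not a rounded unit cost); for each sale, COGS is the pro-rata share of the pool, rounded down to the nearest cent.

After Dec 1: 292 on hand, pool $4,964.00 (≈ $17.0000 each)
After Dec 2: 351 on hand, pool $5,908.00 (≈ $16.8319 each)
Dec 4, sell 296: 296/351 × $5,908.00 → $4,982.24
After Dec 5: 110 on hand, pool $1,695.76 (≈ $15.4160 each)
After Dec 6: 439 on hand, pool $6,301.76 (≈ $14.3548 each)
Dec 8, sell 199: 199/439 × $6,301.76 → $2,856.60
Dec 9, sell 49: 49/240 × $3,445.16 → $703.38
Total COGS = $4,982.24 + $2,856.60 + $703.38 = $8,542.22
Ending inventory (cost pool remaining) = $2,741.78

COGS = $8,542.22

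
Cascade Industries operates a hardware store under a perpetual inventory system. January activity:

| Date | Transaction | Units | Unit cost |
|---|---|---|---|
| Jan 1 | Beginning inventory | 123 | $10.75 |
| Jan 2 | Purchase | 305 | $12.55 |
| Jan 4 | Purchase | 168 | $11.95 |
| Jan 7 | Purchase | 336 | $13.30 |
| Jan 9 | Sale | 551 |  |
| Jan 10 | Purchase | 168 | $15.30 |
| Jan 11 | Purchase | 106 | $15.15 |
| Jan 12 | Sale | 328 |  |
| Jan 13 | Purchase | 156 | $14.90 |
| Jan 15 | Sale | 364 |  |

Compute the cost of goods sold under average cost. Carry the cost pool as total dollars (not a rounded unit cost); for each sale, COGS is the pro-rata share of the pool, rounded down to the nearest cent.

After Jan 1: 123 on hand, pool $1,322.25 (≈ $10.7500 each)
After Jan 2: 428 on hand, pool $5,150.00 (≈ $12.0327 each)
After Jan 4: 596 on hand, pool $7,157.60 (≈ $12.0094 each)
After Jan 7: 932 on hand, pool $11,626.40 (≈ $12.4747 each)
Jan 9, sell 551: 551/932 × $11,626.40 → $6,873.54
After Jan 10: 549 on hand, pool $7,323.26 (≈ $13.3393 each)
After Jan 11: 655 on hand, pool $8,929.16 (≈ $13.6323 each)
Jan 12, sell 328: 328/655 × $8,929.16 → $4,471.39
After Jan 13: 483 on hand, pool $6,782.17 (≈ $14.0418 each)
Jan 15, sell 364: 364/483 × $6,782.17 → $5,111.20
Total COGS = $6,873.54 + $4,471.39 + $5,111.20 = $16,456.13
Ending inventory (cost pool remaining) = $1,670.97
Check: goods available $18,127.10 = COGS $16,456.13 + ending $1,670.97

COGS = $16,456.13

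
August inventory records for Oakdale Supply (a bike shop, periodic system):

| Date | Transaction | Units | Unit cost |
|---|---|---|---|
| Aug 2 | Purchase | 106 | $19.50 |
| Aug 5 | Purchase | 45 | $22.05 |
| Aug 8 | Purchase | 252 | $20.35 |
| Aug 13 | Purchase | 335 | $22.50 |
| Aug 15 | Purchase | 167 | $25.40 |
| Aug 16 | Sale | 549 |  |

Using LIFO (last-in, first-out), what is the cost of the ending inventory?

Aug 16, 549 sold [LIFO — newest first]: 167 @ $25.40 + 335 @ $22.50 + 47 @ $20.35 = $12,735.75
Ending inventory: 106 @ $19.50 + 45 @ $22.05 + 205 @ $20.35 = $7,231.00
Check: goods available $19,966.75 = COGS $12,735.75 + ending $7,231.00

Ending inventory = $7,231.00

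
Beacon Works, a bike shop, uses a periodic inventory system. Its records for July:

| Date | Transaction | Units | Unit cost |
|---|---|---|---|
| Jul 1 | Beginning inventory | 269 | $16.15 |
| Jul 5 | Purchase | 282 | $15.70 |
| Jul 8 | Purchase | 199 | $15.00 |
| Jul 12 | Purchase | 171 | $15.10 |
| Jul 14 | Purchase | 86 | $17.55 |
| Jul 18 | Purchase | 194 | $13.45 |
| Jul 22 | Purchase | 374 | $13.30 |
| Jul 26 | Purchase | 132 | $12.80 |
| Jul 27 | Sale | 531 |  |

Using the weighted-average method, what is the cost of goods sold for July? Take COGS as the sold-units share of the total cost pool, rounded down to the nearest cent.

Jul 27, sell 531: 531/1707 × $25,121.25 → $7,814.51
Ending inventory (cost pool remaining) = $17,306.74
Check: goods available $25,121.25 = COGS $7,814.51 + ending $17,306.74

COGS = $7,814.51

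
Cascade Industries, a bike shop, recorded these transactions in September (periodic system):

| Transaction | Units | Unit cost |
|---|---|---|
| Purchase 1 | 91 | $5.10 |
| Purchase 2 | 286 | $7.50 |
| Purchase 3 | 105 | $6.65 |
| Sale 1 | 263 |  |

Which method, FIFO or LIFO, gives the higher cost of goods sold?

FIFO COGS: 91 @ $5.10 + 172 @ $7.50 = $1,754.10
LIFO COGS: 105 @ $6.65 + 158 @ $7.50 = $1,883.25

LIFO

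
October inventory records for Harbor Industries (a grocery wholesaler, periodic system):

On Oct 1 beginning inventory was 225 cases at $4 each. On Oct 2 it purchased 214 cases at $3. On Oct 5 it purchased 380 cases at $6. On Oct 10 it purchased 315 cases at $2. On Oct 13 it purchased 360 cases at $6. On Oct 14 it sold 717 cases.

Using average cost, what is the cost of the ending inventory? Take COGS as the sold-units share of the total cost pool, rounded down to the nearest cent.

Oct 14, sell 717: 717/1494 × $6,612.00 → $3,173.22
Ending inventory (cost pool remaining) = $3,438.78
Check: goods available $6,612.00 = COGS $3,173.22 + ending $3,438.78

Ending inventory = $3,438.78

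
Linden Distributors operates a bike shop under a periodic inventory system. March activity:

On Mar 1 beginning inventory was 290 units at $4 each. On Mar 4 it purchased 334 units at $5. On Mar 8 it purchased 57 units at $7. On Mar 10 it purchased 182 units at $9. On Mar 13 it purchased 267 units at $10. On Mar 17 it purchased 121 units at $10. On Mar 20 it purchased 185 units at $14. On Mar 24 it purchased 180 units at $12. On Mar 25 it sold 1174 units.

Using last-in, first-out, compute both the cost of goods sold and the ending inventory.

Mar 25, 1174 sold [LIFO — newest first]: 180 @ $12 + 185 @ $14 + 121 @ $10 + 267 @ $10 + 182 @ $9 + 57 @ $7 + 182 @ $5 = $11,577
Ending inventory: 290 @ $4 + 152 @ $5 = $1,920

COGS = $11,577; ending inventory = $1,920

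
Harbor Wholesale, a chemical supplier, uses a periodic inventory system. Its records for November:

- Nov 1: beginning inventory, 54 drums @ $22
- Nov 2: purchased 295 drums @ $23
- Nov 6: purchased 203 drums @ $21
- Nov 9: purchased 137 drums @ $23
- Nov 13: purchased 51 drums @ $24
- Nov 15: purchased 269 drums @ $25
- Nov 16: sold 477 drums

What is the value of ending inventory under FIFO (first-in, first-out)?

Ending inventory = $12,675

Nov 16, 477 sold [FIFO — oldest first]: 54 @ $22 + 295 @ $23 + 128 @ $21 = $10,661
Ending inventory: 75 @ $21 + 137 @ $23 + 51 @ $24 + 269 @ $25 = $12,675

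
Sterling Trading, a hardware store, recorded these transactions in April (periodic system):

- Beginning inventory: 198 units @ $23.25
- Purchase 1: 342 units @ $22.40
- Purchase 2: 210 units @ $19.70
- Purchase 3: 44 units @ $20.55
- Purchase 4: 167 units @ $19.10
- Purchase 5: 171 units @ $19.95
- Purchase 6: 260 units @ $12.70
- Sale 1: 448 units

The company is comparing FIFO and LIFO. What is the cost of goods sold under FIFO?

COGS = $10,203.50

FIFO COGS: 198 @ $23.25 + 250 @ $22.40 = $10,203.50
LIFO COGS: 260 @ $12.70 + 171 @ $19.95 + 17 @ $19.10 = $7,038.15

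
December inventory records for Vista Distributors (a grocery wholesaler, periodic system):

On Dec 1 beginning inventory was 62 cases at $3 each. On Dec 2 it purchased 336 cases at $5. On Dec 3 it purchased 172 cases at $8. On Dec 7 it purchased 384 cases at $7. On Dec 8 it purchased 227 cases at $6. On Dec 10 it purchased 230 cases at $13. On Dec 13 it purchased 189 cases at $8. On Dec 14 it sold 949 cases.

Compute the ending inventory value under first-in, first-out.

Dec 14, 949 sold [FIFO — oldest first]: 62 @ $3 + 336 @ $5 + 172 @ $8 + 379 @ $7 = $5,895
Ending inventory: 5 @ $7 + 227 @ $6 + 230 @ $13 + 189 @ $8 = $5,899

Ending inventory = $5,899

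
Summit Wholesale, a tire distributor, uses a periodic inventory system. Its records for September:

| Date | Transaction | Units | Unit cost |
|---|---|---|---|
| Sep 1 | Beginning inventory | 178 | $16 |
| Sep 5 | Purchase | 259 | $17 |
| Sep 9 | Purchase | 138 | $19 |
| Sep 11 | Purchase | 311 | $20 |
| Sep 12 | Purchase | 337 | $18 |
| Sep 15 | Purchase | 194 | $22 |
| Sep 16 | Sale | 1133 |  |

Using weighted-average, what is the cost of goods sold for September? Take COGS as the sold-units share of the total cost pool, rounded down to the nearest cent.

COGS = $21,130.41

Sep 16, sell 1133: 1133/1417 × $26,427.00 → $21,130.41
Ending inventory (cost pool remaining) = $5,296.59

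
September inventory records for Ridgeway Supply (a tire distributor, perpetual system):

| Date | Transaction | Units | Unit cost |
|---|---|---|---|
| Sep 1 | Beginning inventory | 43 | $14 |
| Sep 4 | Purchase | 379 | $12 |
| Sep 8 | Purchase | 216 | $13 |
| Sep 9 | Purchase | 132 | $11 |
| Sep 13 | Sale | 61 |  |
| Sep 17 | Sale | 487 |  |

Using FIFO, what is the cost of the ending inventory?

Sep 13, 61 sold [FIFO — oldest first]: 43 @ $14 + 18 @ $12 = $818
Sep 17, 487 sold [FIFO — oldest first]: 361 @ $12 + 126 @ $13 = $5,970
Total COGS = $818 + $5,970 = $6,788
Ending inventory: 90 @ $13 + 132 @ $11 = $2,622

Ending inventory = $2,622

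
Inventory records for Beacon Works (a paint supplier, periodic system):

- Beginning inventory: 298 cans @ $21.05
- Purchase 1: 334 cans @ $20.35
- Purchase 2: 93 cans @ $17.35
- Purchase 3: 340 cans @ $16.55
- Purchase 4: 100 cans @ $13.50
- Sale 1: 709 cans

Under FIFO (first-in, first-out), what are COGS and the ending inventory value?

COGS = $14,405.75; ending inventory = $7,254.60

Sale 1 (709) [FIFO — oldest first]: 298 @ $21.05 + 334 @ $20.35 + 77 @ $17.35 = $14,405.75
Ending inventory: 16 @ $17.35 + 340 @ $16.55 + 100 @ $13.50 = $7,254.60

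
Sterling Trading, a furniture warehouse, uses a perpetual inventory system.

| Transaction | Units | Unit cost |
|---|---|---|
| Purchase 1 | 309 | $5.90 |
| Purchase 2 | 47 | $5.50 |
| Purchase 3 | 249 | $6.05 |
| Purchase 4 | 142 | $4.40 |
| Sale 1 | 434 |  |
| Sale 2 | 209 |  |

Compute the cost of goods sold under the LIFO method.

Sale 1 (434) [LIFO — newest first]: 142 @ $4.40 + 249 @ $6.05 + 43 @ $5.50 = $2,367.75
Sale 2 (209) [LIFO — newest first]: 4 @ $5.50 + 205 @ $5.90 = $1,231.50
Total COGS = $2,367.75 + $1,231.50 = $3,599.25
Ending inventory: 104 @ $5.90 = $613.60

COGS = $3,599.25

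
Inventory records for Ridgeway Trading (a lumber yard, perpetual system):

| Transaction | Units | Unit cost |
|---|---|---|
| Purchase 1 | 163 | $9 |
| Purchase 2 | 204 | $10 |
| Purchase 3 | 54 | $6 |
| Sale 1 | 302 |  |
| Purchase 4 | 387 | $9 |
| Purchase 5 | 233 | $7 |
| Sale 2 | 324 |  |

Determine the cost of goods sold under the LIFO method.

COGS = $5,210

Sale 1 (302) [LIFO — newest first]: 54 @ $6 + 204 @ $10 + 44 @ $9 = $2,760
Sale 2 (324) [LIFO — newest first]: 233 @ $7 + 91 @ $9 = $2,450
Total COGS = $2,760 + $2,450 = $5,210
Ending inventory: 119 @ $9 + 296 @ $9 = $3,735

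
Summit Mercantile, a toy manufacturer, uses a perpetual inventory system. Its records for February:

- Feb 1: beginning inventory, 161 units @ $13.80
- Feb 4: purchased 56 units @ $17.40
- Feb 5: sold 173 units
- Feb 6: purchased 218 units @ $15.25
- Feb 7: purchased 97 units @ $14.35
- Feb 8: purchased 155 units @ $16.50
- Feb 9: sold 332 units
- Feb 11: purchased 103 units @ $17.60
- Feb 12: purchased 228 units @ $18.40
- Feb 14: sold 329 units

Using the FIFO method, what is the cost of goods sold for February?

Feb 5, 173 sold [FIFO — oldest first]: 161 @ $13.80 + 12 @ $17.40 = $2,430.60
Feb 9, 332 sold [FIFO — oldest first]: 44 @ $17.40 + 218 @ $15.25 + 70 @ $14.35 = $5,094.60
Feb 14, 329 sold [FIFO — oldest first]: 27 @ $14.35 + 155 @ $16.50 + 103 @ $17.60 + 44 @ $18.40 = $5,567.35
Total COGS = $2,430.60 + $5,094.60 + $5,567.35 = $13,092.55
Ending inventory: 184 @ $18.40 = $3,385.60
Check: goods available $16,478.15 = COGS $13,092.55 + ending $3,385.60

COGS = $13,092.55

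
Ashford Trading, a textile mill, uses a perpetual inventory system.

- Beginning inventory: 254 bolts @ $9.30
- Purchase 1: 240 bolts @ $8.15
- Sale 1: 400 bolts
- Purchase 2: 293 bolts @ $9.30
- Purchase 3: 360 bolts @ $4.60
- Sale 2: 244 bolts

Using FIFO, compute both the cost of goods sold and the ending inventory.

Sale 1 (400) [FIFO — oldest first]: 254 @ $9.30 + 146 @ $8.15 = $3,552.10
Sale 2 (244) [FIFO — oldest first]: 94 @ $8.15 + 150 @ $9.30 = $2,161.10
Total COGS = $3,552.10 + $2,161.10 = $5,713.20
Ending inventory: 143 @ $9.30 + 360 @ $4.60 = $2,985.90

COGS = $5,713.20; ending inventory = $2,985.90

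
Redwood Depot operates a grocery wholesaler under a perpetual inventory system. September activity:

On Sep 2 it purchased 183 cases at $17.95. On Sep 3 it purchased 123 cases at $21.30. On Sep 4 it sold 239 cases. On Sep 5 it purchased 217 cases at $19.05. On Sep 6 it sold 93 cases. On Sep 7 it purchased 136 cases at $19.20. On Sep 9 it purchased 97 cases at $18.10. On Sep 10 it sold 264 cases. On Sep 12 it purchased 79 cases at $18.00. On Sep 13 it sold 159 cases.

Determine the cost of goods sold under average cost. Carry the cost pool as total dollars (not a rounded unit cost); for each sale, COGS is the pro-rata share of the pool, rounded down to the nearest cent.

COGS = $14,338.92

After Sep 2: 183 on hand, pool $3,284.85 (≈ $17.9500 each)
After Sep 3: 306 on hand, pool $5,904.75 (≈ $19.2966 each)
Sep 4, sell 239: 239/306 × $5,904.75 → $4,611.87
After Sep 5: 284 on hand, pool $5,426.73 (≈ $19.1082 each)
Sep 6, sell 93: 93/284 × $5,426.73 → $1,777.06
After Sep 7: 327 on hand, pool $6,260.87 (≈ $19.1464 each)
After Sep 9: 424 on hand, pool $8,016.57 (≈ $18.9070 each)
Sep 10, sell 264: 264/424 × $8,016.57 → $4,991.44
After Sep 12: 239 on hand, pool $4,447.13 (≈ $18.6072 each)
Sep 13, sell 159: 159/239 × $4,447.13 → $2,958.55
Total COGS = $4,611.87 + $1,777.06 + $4,991.44 + $2,958.55 = $14,338.92
Ending inventory (cost pool remaining) = $1,488.58
Check: goods available $15,827.50 = COGS $14,338.92 + ending $1,488.58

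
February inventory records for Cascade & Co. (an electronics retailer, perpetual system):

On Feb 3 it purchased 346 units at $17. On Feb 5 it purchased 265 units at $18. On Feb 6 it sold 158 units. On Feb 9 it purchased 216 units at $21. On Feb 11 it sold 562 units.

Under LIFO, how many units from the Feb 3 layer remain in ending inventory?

Feb 6, 158 sold [LIFO — newest first]: 158 @ $18 = $2,844
Feb 11, 562 sold [LIFO — newest first]: 216 @ $21 + 107 @ $18 + 239 @ $17 = $10,525
Total COGS = $2,844 + $10,525 = $13,369
Ending inventory: 107 @ $17 = $1,819

107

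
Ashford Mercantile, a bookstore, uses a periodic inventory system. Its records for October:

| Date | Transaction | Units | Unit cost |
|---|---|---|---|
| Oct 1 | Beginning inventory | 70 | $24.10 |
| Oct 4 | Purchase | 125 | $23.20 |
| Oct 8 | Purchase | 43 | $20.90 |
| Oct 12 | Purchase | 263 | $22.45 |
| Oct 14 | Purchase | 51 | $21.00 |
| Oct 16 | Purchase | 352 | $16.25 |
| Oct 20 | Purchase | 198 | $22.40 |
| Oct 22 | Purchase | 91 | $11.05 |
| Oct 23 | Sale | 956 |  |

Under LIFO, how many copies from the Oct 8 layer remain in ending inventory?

Oct 23, 956 sold [LIFO — newest first]: 91 @ $11.05 + 198 @ $22.40 + 352 @ $16.25 + 51 @ $21.00 + 263 @ $22.45 + 1 @ $20.90 = $18,157.00
Ending inventory: 70 @ $24.10 + 125 @ $23.20 + 42 @ $20.90 = $5,464.80
Check: goods available $23,621.80 = COGS $18,157.00 + ending $5,464.80

42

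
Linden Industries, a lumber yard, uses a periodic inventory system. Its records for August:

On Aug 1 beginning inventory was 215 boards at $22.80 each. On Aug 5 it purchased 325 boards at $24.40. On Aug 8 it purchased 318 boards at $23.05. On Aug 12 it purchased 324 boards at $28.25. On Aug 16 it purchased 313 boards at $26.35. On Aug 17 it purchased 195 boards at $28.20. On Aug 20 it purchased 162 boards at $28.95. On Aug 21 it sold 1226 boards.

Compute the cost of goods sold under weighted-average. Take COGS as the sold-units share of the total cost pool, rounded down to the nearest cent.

Aug 21, sell 1226: 1226/1852 × $47,751.35 → $31,610.77
Ending inventory (cost pool remaining) = $16,140.58

COGS = $31,610.77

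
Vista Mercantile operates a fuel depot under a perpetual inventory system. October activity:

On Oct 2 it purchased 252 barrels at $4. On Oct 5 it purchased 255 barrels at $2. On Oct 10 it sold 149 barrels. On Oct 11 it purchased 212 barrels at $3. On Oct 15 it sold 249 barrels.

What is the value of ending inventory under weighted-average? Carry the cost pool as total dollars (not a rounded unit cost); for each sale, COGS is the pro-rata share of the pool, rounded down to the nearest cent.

After Oct 2: 252 on hand, pool $1,008.00 (≈ $4.0000 each)
After Oct 5: 507 on hand, pool $1,518.00 (≈ $2.9941 each)
Oct 10, sell 149: 149/507 × $1,518.00 → $446.11
After Oct 11: 570 on hand, pool $1,707.89 (≈ $2.9963 each)
Oct 15, sell 249: 249/570 × $1,707.89 → $746.07
Total COGS = $446.11 + $746.07 = $1,192.18
Ending inventory (cost pool remaining) = $961.82

Ending inventory = $961.82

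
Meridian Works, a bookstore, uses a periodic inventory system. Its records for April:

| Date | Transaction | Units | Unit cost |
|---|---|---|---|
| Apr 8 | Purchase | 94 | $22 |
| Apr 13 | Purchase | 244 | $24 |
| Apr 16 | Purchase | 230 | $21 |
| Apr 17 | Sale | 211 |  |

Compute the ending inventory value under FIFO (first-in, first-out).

Ending inventory = $7,878

Apr 17, 211 sold [FIFO — oldest first]: 94 @ $22 + 117 @ $24 = $4,876
Ending inventory: 127 @ $24 + 230 @ $21 = $7,878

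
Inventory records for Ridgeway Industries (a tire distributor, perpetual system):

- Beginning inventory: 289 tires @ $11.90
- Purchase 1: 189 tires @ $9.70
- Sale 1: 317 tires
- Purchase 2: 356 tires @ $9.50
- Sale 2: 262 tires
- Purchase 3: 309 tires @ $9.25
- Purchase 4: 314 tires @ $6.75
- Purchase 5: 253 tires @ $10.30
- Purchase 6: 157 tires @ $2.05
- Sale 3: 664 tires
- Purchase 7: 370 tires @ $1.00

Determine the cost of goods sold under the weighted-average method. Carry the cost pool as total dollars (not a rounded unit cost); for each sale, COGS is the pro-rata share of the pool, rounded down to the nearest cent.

After Beginning: 289 on hand, pool $3,439.10 (≈ $11.9000 each)
After Purchase 1: 478 on hand, pool $5,272.40 (≈ $11.0301 each)
Sale 1, sell 317: 317/478 × $5,272.40 → $3,496.54
After Purchase 2: 517 on hand, pool $5,157.86 (≈ $9.9765 each)
Sale 2, sell 262: 262/517 × $5,157.86 → $2,613.84
After Purchase 3: 564 on hand, pool $5,402.27 (≈ $9.5785 each)
After Purchase 4: 878 on hand, pool $7,521.77 (≈ $8.5669 each)
After Purchase 5: 1131 on hand, pool $10,127.67 (≈ $8.9546 each)
After Purchase 6: 1288 on hand, pool $10,449.52 (≈ $8.1130 each)
Sale 3, sell 664: 664/1288 × $10,449.52 → $5,387.01
After Purchase 7: 994 on hand, pool $5,432.51 (≈ $5.4653 each)
Total COGS = $3,496.54 + $2,613.84 + $5,387.01 = $11,497.39
Ending inventory (cost pool remaining) = $5,432.51
Check: goods available $16,929.90 = COGS $11,497.39 + ending $5,432.51

COGS = $11,497.39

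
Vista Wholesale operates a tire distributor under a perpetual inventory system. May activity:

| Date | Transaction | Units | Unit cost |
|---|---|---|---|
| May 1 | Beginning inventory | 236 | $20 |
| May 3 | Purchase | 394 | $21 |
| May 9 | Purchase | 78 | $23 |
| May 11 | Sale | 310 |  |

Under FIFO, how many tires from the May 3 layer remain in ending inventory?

320

May 11, 310 sold [FIFO — oldest first]: 236 @ $20 + 74 @ $21 = $6,274
Ending inventory: 320 @ $21 + 78 @ $23 = $8,514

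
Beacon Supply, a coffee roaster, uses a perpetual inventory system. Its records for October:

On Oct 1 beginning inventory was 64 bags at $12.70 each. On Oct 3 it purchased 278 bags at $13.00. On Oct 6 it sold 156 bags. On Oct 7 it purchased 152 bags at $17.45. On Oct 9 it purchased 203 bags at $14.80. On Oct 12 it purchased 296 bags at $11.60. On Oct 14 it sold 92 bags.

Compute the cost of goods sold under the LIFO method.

COGS = $3,095.20

Oct 6, 156 sold [LIFO — newest first]: 156 @ $13.00 = $2,028.00
Oct 14, 92 sold [LIFO — newest first]: 92 @ $11.60 = $1,067.20
Total COGS = $2,028.00 + $1,067.20 = $3,095.20
Ending inventory: 64 @ $12.70 + 122 @ $13.00 + 152 @ $17.45 + 203 @ $14.80 + 204 @ $11.60 = $10,422.00
Check: goods available $13,517.20 = COGS $3,095.20 + ending $10,422.00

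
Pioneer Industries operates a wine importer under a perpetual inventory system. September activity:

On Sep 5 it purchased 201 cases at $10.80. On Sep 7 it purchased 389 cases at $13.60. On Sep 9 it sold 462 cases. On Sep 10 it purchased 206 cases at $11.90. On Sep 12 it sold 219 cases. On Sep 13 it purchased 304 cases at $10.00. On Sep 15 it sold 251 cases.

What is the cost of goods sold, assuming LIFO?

Sep 9, 462 sold [LIFO — newest first]: 389 @ $13.60 + 73 @ $10.80 = $6,078.80
Sep 12, 219 sold [LIFO — newest first]: 206 @ $11.90 + 13 @ $10.80 = $2,591.80
Sep 15, 251 sold [LIFO — newest first]: 251 @ $10.00 = $2,510.00
Total COGS = $6,078.80 + $2,591.80 + $2,510.00 = $11,180.60
Ending inventory: 115 @ $10.80 + 53 @ $10.00 = $1,772.00
Check: goods available $12,952.60 = COGS $11,180.60 + ending $1,772.00

COGS = $11,180.60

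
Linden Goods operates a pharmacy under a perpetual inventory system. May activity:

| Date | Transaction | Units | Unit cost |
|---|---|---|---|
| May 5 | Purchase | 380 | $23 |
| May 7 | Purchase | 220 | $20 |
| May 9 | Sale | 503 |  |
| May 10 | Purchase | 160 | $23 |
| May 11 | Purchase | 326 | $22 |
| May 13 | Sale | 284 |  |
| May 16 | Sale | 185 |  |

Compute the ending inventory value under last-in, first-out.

Ending inventory = $2,622

May 9, 503 sold [LIFO — newest first]: 220 @ $20 + 283 @ $23 = $10,909
May 13, 284 sold [LIFO — newest first]: 284 @ $22 = $6,248
May 16, 185 sold [LIFO — newest first]: 42 @ $22 + 143 @ $23 = $4,213
Total COGS = $10,909 + $6,248 + $4,213 = $21,370
Ending inventory: 97 @ $23 + 17 @ $23 = $2,622
Check: goods available $23,992 = COGS $21,370 + ending $2,622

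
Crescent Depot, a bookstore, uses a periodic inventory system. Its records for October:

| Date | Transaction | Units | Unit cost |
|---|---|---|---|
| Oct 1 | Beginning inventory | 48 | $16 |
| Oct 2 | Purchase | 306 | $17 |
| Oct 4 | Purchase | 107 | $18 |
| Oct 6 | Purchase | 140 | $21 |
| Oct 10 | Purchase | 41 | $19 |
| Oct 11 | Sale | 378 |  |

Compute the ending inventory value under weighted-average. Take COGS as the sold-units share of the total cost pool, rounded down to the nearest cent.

Ending inventory = $4,776.27

Oct 11, sell 378: 378/642 × $11,615.00 → $6,838.73
Ending inventory (cost pool remaining) = $4,776.27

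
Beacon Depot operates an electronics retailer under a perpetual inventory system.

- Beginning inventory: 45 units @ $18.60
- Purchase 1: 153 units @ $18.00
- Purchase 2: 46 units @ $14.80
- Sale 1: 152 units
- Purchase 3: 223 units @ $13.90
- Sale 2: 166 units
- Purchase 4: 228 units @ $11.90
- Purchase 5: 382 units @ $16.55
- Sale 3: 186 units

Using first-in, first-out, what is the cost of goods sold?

Sale 1 (152) [FIFO — oldest first]: 45 @ $18.60 + 107 @ $18.00 = $2,763.00
Sale 2 (166) [FIFO — oldest first]: 46 @ $18.00 + 46 @ $14.80 + 74 @ $13.90 = $2,537.40
Sale 3 (186) [FIFO — oldest first]: 149 @ $13.90 + 37 @ $11.90 = $2,511.40
Total COGS = $2,763.00 + $2,537.40 + $2,511.40 = $7,811.80
Ending inventory: 191 @ $11.90 + 382 @ $16.55 = $8,595.00

COGS = $7,811.80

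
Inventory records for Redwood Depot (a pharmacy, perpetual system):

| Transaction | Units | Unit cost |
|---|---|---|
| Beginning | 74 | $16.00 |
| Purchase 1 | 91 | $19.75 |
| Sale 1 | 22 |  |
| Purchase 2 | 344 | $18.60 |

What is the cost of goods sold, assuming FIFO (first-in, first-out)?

Sale 1 (22) [FIFO — oldest first]: 22 @ $16.00 = $352.00
Ending inventory: 52 @ $16.00 + 91 @ $19.75 + 344 @ $18.60 = $9,027.65

COGS = $352.00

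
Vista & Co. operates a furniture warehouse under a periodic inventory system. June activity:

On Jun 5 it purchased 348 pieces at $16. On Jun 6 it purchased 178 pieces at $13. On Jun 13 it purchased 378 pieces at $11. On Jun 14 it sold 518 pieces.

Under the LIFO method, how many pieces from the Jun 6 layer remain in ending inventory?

38

Jun 14, 518 sold [LIFO — newest first]: 378 @ $11 + 140 @ $13 = $5,978
Ending inventory: 348 @ $16 + 38 @ $13 = $6,062
Check: goods available $12,040 = COGS $5,978 + ending $6,062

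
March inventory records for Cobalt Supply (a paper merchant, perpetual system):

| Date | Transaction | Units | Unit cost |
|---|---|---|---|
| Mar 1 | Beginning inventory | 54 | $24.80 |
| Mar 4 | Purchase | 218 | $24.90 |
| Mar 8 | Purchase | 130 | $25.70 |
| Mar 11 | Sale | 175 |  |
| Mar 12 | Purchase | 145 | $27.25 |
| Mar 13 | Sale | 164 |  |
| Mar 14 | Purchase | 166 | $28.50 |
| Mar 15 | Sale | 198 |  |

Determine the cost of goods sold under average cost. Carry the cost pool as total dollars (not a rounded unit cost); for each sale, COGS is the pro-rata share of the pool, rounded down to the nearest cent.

After Mar 1: 54 on hand, pool $1,339.20 (≈ $24.8000 each)
After Mar 4: 272 on hand, pool $6,767.40 (≈ $24.8801 each)
After Mar 8: 402 on hand, pool $10,108.40 (≈ $25.1453 each)
Mar 11, sell 175: 175/402 × $10,108.40 → $4,400.42
After Mar 12: 372 on hand, pool $9,659.23 (≈ $25.9657 each)
Mar 13, sell 164: 164/372 × $9,659.23 → $4,258.37
After Mar 14: 374 on hand, pool $10,131.86 (≈ $27.0905 each)
Mar 15, sell 198: 198/374 × $10,131.86 → $5,363.92
Total COGS = $4,400.42 + $4,258.37 + $5,363.92 = $14,022.71
Ending inventory (cost pool remaining) = $4,767.94

COGS = $14,022.71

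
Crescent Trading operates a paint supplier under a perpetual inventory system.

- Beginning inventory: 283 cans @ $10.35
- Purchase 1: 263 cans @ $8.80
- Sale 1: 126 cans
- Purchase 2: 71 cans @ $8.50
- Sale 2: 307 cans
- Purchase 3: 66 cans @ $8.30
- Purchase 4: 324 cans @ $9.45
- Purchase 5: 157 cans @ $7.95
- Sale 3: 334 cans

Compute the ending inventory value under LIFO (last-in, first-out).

Ending inventory = $3,841.35

Sale 1 (126) [LIFO — newest first]: 126 @ $8.80 = $1,108.80
Sale 2 (307) [LIFO — newest first]: 71 @ $8.50 + 137 @ $8.80 + 99 @ $10.35 = $2,833.75
Sale 3 (334) [LIFO — newest first]: 157 @ $7.95 + 177 @ $9.45 = $2,920.80
Total COGS = $1,108.80 + $2,833.75 + $2,920.80 = $6,863.35
Ending inventory: 184 @ $10.35 + 66 @ $8.30 + 147 @ $9.45 = $3,841.35
Check: goods available $10,704.70 = COGS $6,863.35 + ending $3,841.35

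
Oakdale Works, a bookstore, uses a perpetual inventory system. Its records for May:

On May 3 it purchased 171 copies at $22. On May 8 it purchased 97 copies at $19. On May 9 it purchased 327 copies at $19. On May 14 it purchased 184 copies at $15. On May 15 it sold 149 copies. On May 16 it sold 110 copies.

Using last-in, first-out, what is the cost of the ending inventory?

Ending inventory = $10,393

May 15, 149 sold [LIFO — newest first]: 149 @ $15 = $2,235
May 16, 110 sold [LIFO — newest first]: 35 @ $15 + 75 @ $19 = $1,950
Total COGS = $2,235 + $1,950 = $4,185
Ending inventory: 171 @ $22 + 97 @ $19 + 252 @ $19 = $10,393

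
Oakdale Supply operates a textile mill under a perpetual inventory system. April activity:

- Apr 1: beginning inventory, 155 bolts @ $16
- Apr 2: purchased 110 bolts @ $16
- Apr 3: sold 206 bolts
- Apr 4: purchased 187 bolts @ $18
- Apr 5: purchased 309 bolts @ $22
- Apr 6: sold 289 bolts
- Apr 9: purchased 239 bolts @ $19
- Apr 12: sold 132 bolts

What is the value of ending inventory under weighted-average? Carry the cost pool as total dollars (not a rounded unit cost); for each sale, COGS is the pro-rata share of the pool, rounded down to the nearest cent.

After Apr 1: 155 on hand, pool $2,480.00 (≈ $16.0000 each)
After Apr 2: 265 on hand, pool $4,240.00 (≈ $16.0000 each)
Apr 3, sell 206: 206/265 × $4,240.00 → $3,296.00
After Apr 4: 246 on hand, pool $4,310.00 (≈ $17.5203 each)
After Apr 5: 555 on hand, pool $11,108.00 (≈ $20.0144 each)
Apr 6, sell 289: 289/555 × $11,108.00 → $5,784.16
After Apr 9: 505 on hand, pool $9,864.84 (≈ $19.5343 each)
Apr 12, sell 132: 132/505 × $9,864.84 → $2,578.53
Total COGS = $3,296.00 + $5,784.16 + $2,578.53 = $11,658.69
Ending inventory (cost pool remaining) = $7,286.31

Ending inventory = $7,286.31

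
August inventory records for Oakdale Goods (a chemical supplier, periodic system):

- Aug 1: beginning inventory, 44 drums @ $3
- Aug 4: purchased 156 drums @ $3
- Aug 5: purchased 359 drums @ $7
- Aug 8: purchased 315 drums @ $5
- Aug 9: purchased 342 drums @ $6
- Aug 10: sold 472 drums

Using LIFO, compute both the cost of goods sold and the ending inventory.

Aug 10, 472 sold [LIFO — newest first]: 342 @ $6 + 130 @ $5 = $2,702
Ending inventory: 44 @ $3 + 156 @ $3 + 359 @ $7 + 185 @ $5 = $4,038

COGS = $2,702; ending inventory = $4,038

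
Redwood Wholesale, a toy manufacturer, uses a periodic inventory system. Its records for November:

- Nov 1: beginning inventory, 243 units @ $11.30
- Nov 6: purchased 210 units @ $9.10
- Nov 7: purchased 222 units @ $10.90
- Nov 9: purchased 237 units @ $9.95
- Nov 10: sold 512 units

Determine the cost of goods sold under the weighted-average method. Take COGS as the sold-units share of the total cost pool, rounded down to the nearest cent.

Nov 10, sell 512: 512/912 × $9,434.85 → $5,296.75
Ending inventory (cost pool remaining) = $4,138.10

COGS = $5,296.75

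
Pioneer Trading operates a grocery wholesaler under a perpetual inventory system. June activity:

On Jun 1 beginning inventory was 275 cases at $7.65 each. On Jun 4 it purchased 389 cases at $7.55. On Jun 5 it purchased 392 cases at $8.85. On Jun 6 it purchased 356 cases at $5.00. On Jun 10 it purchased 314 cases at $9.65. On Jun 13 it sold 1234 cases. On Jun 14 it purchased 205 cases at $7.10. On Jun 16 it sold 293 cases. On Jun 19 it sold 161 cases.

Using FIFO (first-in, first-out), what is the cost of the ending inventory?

Ending inventory = $1,822.20

Jun 13, 1234 sold [FIFO — oldest first]: 275 @ $7.65 + 389 @ $7.55 + 392 @ $8.85 + 178 @ $5.00 = $9,399.90
Jun 16, 293 sold [FIFO — oldest first]: 178 @ $5.00 + 115 @ $9.65 = $1,999.75
Jun 19, 161 sold [FIFO — oldest first]: 161 @ $9.65 = $1,553.65
Total COGS = $9,399.90 + $1,999.75 + $1,553.65 = $12,953.30
Ending inventory: 38 @ $9.65 + 205 @ $7.10 = $1,822.20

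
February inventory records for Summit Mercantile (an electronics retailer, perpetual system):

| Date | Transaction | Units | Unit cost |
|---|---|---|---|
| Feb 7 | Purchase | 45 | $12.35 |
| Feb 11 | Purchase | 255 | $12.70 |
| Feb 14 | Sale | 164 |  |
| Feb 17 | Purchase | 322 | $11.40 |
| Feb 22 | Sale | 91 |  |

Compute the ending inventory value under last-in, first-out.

Feb 14, 164 sold [LIFO — newest first]: 164 @ $12.70 = $2,082.80
Feb 22, 91 sold [LIFO — newest first]: 91 @ $11.40 = $1,037.40
Total COGS = $2,082.80 + $1,037.40 = $3,120.20
Ending inventory: 45 @ $12.35 + 91 @ $12.70 + 231 @ $11.40 = $4,344.85

Ending inventory = $4,344.85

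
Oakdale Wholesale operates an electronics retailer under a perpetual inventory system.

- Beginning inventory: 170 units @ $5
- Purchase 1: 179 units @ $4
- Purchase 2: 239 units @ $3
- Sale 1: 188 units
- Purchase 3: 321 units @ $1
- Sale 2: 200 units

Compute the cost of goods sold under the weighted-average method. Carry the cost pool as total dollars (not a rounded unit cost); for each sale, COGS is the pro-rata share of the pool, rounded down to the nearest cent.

After Beginning: 170 on hand, pool $850.00 (≈ $5.0000 each)
After Purchase 1: 349 on hand, pool $1,566.00 (≈ $4.4871 each)
After Purchase 2: 588 on hand, pool $2,283.00 (≈ $3.8827 each)
Sale 1, sell 188: 188/588 × $2,283.00 → $729.93
After Purchase 3: 721 on hand, pool $1,874.07 (≈ $2.5993 each)
Sale 2, sell 200: 200/721 × $1,874.07 → $519.85
Total COGS = $729.93 + $519.85 = $1,249.78
Ending inventory (cost pool remaining) = $1,354.22

COGS = $1,249.78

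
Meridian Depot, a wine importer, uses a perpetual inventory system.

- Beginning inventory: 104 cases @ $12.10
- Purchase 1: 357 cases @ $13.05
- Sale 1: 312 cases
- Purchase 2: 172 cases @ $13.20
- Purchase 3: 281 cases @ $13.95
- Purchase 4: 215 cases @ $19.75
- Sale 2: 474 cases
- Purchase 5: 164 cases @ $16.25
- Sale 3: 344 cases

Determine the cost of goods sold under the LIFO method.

COGS = $16,988.40

Sale 1 (312) [LIFO — newest first]: 312 @ $13.05 = $4,071.60
Sale 2 (474) [LIFO — newest first]: 215 @ $19.75 + 259 @ $13.95 = $7,859.30
Sale 3 (344) [LIFO — newest first]: 164 @ $16.25 + 22 @ $13.95 + 158 @ $13.20 = $5,057.50
Total COGS = $4,071.60 + $7,859.30 + $5,057.50 = $16,988.40
Ending inventory: 104 @ $12.10 + 45 @ $13.05 + 14 @ $13.20 = $2,030.45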